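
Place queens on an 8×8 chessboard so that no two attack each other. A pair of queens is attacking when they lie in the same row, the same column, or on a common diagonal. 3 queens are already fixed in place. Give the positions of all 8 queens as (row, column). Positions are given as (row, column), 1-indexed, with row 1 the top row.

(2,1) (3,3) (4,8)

Row 1: attacked by (2,1)→{1,2}; (3,3)→{1,3,5}; (4,8)→{5,8}. Safe: 4, 6, 7. Place at column 7.
Row 5: attacked by (1,7)→{3,7}; (2,1)→{1,4}; (3,3)→{1,3,5}; (4,8)→{7,8}. Safe: 2, 6. Place at column 6.
Row 6: attacked by (1,7)→{2,7}; (2,1)→{1,5}; (3,3)→{3,6}; (4,8)→{6,8}; (5,6)→{5,6,7}. Safe: 4. Place at column 4.
Row 7: attacked by (1,7)→{1,7}; (2,1)→{1,6}; (3,3)→{3,7}; (4,8)→{5,8}; (5,6)→{4,6,8}; (6,4)→{3,4,5}. Safe: 2. Place at column 2.
Row 8: attacked by (1,7)→{7}; (2,1)→{1,7}; (3,3)→{3,8}; (4,8)→{4,8}; (5,6)→{3,6}; (6,4)→{2,4,6}; (7,2)→{1,2,3}. Safe: 5. Place at column 5.
Columns [7, 1, 3, 8, 6, 4, 2, 5], r−c [-6, 1, 0, -4, -1, 2, 5, 3], r+c [8, 3, 6, 12, 11, 10, 9, 13] are all distinct, so no two queens attack.

(1,7) (2,1) (3,3) (4,8) (5,6) (6,4) (7,2) (8,5)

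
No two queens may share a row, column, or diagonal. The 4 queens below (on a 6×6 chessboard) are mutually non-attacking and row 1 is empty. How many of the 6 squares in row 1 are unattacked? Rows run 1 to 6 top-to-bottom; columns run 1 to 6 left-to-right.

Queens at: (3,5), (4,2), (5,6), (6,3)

2

(3,5) attacks row 1 at column 5 and diagonals 3.
(4,2) attacks row 1 at column 2 and diagonals 5.
(5,6) attacks row 1 at column 6 and diagonals 2.
(6,3) attacks row 1 at column 3.
Attacked columns: {2, 3, 5, 6}. Safe: {1, 4}.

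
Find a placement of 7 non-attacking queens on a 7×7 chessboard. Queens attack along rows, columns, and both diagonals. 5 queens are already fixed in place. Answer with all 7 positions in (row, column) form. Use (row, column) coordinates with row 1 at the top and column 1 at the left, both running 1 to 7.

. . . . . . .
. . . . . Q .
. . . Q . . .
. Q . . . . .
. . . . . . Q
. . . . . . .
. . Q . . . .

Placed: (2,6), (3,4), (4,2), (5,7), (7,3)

Row 1: attacked by (2,6)→{5,6,7}; (3,4)→{2,4,6}; (4,2)→{2,5}; (5,7)→{3,7}; (7,3)→{3}. Safe: 1. Place at column 1.
Row 6: attacked by (1,1)→{1,6}; (2,6)→{2,6}; (3,4)→{1,4,7}; (4,2)→{2,4}; (5,7)→{6,7}; (7,3)→{2,3,4}. Safe: 5. Place at column 5.
Columns [1, 6, 4, 2, 7, 5, 3], r−c [0, -4, -1, 2, -2, 1, 4], r+c [2, 8, 7, 6, 12, 11, 10] are all distinct, so no two queens attack.

(1,1) (2,6) (3,4) (4,2) (5,7) (6,5) (7,3)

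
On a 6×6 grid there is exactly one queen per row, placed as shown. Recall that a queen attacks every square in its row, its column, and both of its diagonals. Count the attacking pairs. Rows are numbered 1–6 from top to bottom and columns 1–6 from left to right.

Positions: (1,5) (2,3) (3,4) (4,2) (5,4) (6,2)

4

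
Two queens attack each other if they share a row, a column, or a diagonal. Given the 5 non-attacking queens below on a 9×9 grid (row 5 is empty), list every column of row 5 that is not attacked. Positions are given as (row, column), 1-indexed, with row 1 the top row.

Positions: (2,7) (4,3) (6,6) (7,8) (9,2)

columns 1, 9

(2,7) attacks row 5 at column 7 and diagonals 4.
(4,3) attacks row 5 at column 3 and diagonals 2, 4.
(6,6) attacks row 5 at column 6 and diagonals 5, 7.
(7,8) attacks row 5 at column 8 and diagonals 6.
(9,2) attacks row 5 at column 2 and diagonals 6.
Attacked columns: {2, 3, 4, 5, 6, 7, 8}. Safe: {1, 9}.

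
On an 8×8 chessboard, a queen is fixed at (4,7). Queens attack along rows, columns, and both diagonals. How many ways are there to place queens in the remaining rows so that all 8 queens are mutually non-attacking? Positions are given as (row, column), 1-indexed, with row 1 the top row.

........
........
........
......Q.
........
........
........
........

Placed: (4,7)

8

Branch on row 1: col 1 → 0; col 2 → 1; col 3 → 3; col 5 → 2; col 6 → 2; col 8 → 0.
Sum: 0 + 1 + 3 + 2 + 2 + 0 = 8.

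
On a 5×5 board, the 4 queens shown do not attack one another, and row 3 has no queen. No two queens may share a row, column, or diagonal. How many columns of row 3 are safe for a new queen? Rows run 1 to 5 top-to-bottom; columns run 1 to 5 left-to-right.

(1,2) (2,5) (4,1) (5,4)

(1,2) attacks row 3 at column 2 and diagonals 4.
(2,5) attacks row 3 at column 5 and diagonals 4.
(4,1) attacks row 3 at column 1 and diagonals 2.
(5,4) attacks row 3 at column 4 and diagonals 2.
Attacked columns: {1, 2, 4, 5}. Safe: {3}.

1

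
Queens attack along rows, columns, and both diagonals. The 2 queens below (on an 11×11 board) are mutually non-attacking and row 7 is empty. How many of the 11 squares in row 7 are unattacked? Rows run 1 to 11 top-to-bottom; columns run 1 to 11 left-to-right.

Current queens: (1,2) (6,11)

(1,2) attacks row 7 at column 2 and diagonals 8.
(6,11) attacks row 7 at column 11 and diagonals 10.
Attacked columns: {2, 8, 10, 11}. Safe: {1, 3, 4, 5, 6, 7, 9}.

7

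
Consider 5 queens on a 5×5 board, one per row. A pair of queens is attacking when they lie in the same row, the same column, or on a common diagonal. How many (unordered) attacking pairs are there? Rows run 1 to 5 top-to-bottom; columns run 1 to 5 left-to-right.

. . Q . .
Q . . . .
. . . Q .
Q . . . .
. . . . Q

1

Same column: (2,1)–(4,1) (column 1).
Total attacking pairs: 1.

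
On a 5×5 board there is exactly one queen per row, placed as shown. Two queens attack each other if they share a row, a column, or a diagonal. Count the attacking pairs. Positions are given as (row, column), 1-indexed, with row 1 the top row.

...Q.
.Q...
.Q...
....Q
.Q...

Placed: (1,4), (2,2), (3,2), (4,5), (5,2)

Same column: (2,2)–(3,2) (column 2); (2,2)–(5,2) (column 2); (3,2)–(5,2) (column 2).
Same diagonal: (1,4)–(3,2) (|1−3| = |4−2| = 2).
Total attacking pairs: 4.

4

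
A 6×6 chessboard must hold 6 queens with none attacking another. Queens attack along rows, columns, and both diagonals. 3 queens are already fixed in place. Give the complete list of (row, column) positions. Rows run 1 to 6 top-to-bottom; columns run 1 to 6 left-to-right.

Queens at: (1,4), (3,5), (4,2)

(1,4) (2,1) (3,5) (4,2) (5,6) (6,3)

Row 2: attacked by (1,4)→{3,4,5}; (3,5)→{4,5,6}; (4,2)→{2,4}. Safe: 1. Place at column 1.
Row 5: attacked by (1,4)→{4}; (2,1)→{1,4}; (3,5)→{3,5}; (4,2)→{1,2,3}. Safe: 6. Place at column 6.
Row 6: attacked by (1,4)→{4}; (2,1)→{1,5}; (3,5)→{2,5}; (4,2)→{2,4}; (5,6)→{5,6}. Safe: 3. Place at column 3.
Columns [4, 1, 5, 2, 6, 3], r−c [-3, 1, -2, 2, -1, 3], r+c [5, 3, 8, 6, 11, 9] are all distinct, so no two queens attack.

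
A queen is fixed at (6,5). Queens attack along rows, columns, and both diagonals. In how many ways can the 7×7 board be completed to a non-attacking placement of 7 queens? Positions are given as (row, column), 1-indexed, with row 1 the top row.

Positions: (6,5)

6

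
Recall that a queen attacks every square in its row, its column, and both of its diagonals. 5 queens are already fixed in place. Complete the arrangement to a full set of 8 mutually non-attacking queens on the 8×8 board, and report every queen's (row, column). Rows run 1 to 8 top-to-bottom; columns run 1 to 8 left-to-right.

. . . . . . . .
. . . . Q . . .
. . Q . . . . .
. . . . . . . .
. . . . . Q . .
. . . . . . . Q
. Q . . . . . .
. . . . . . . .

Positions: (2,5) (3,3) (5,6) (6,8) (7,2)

Row 1: attacked by (2,5)→{4,5,6}; (3,3)→{1,3,5}; (5,6)→{2,6}; (6,8)→{3,8}; (7,2)→{2,8}. Safe: 7. Place at column 7.
Row 4: attacked by (1,7)→{4,7}; (2,5)→{3,5,7}; (3,3)→{2,3,4}; (5,6)→{5,6,7}; (6,8)→{6,8}; (7,2)→{2,5}. Safe: 1. Place at column 1.
Row 8: attacked by (1,7)→{7}; (2,5)→{5}; (3,3)→{3,8}; (4,1)→{1,5}; (5,6)→{3,6}; (6,8)→{6,8}; (7,2)→{1,2,3}. Safe: 4. Place at column 4.
Columns [7, 5, 3, 1, 6, 8, 2, 4], r−c [-6, -3, 0, 3, -1, -2, 5, 4], r+c [8, 7, 6, 5, 11, 14, 9, 12] are all distinct, so no two queens attack.

(1,7) (2,5) (3,3) (4,1) (5,6) (6,8) (7,2) (8,4)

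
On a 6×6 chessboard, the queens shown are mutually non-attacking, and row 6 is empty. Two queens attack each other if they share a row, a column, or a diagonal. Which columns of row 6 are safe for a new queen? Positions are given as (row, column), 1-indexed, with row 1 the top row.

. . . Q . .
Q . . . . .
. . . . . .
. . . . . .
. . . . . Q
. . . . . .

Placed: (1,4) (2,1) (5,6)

columns 2, 3

(1,4) attacks row 6 at column 4.
(2,1) attacks row 6 at column 1 and diagonals 5.
(5,6) attacks row 6 at column 6 and diagonals 5.
Attacked columns: {1, 4, 5, 6}. Safe: {2, 3}.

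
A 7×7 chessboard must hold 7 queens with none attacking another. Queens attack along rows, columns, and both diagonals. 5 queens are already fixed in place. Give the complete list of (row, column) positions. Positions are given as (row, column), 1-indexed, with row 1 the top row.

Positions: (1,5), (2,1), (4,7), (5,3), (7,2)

(1,5) (2,1) (3,4) (4,7) (5,3) (6,6) (7,2)

Row 3: attacked by (1,5)→{3,5,7}; (2,1)→{1,2}; (4,7)→{6,7}; (5,3)→{1,3,5}; (7,2)→{2,6}. Safe: 4. Place at column 4.
Row 6: attacked by (1,5)→{5}; (2,1)→{1,5}; (3,4)→{1,4,7}; (4,7)→{5,7}; (5,3)→{2,3,4}; (7,2)→{1,2,3}. Safe: 6. Place at column 6.
Columns [5, 1, 4, 7, 3, 6, 2], r−c [-4, 1, -1, -3, 2, 0, 5], r+c [6, 3, 7, 11, 8, 12, 9] are all distinct, so no two queens attack.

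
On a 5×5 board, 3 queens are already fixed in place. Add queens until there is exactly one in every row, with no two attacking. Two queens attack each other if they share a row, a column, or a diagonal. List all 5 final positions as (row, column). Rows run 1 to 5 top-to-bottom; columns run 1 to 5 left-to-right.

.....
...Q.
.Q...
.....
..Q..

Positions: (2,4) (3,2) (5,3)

Row 1: attacked by (2,4)→{3,4,5}; (3,2)→{2,4}; (5,3)→{3}. Safe: 1. Place at column 1.
Row 4: attacked by (1,1)→{1,4}; (2,4)→{2,4}; (3,2)→{1,2,3}; (5,3)→{2,3,4}. Safe: 5. Place at column 5.
Columns [1, 4, 2, 5, 3], r−c [0, -2, 1, -1, 2], r+c [2, 6, 5, 9, 8] are all distinct, so no two queens attack.

(1,1) (2,4) (3,2) (4,5) (5,3)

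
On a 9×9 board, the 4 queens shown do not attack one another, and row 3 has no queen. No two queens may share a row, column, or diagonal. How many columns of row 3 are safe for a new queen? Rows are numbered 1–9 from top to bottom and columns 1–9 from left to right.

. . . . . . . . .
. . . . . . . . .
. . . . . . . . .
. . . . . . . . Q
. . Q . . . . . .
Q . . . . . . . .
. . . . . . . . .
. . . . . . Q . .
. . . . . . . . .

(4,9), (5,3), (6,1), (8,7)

(4,9) attacks row 3 at column 9 and diagonals 8.
(5,3) attacks row 3 at column 3 and diagonals 1, 5.
(6,1) attacks row 3 at column 1 and diagonals 4.
(8,7) attacks row 3 at column 7 and diagonals 2.
Attacked columns: {1, 2, 3, 4, 5, 7, 8, 9}. Safe: {6}.

1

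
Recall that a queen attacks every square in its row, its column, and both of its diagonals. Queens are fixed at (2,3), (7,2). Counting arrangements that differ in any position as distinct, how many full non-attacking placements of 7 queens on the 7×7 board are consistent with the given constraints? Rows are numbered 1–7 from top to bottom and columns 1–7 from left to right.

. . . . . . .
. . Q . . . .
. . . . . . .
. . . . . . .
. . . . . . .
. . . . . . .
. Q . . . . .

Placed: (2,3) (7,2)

3

Branch on row 1: col 1 → 0; col 5 → 0; col 6 → 3; col 7 → 0.
Sum: 0 + 0 + 3 + 0 = 3.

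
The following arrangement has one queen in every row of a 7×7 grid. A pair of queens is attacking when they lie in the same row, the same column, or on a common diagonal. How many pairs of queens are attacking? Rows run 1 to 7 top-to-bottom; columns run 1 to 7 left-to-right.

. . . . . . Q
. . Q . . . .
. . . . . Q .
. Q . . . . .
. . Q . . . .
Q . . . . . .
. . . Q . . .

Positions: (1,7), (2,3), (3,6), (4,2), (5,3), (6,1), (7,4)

3

Same column: (2,3)–(5,3) (column 3).
Same diagonal: (1,7)–(5,3) (|1−5| = |7−3| = 4); (4,2)–(5,3) (|4−5| = |2−3| = 1).
Total attacking pairs: 3.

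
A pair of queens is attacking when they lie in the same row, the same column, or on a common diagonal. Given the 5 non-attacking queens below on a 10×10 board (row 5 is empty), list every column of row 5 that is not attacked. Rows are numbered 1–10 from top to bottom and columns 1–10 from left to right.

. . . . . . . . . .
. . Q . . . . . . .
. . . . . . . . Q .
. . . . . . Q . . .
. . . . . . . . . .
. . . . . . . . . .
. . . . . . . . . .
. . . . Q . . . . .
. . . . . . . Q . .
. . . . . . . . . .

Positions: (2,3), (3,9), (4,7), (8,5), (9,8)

(2,3) attacks row 5 at column 3 and diagonals 6.
(3,9) attacks row 5 at column 9 and diagonals 7.
(4,7) attacks row 5 at column 7 and diagonals 6, 8.
(8,5) attacks row 5 at column 5 and diagonals 2, 8.
(9,8) attacks row 5 at column 8 and diagonals 4.
Attacked columns: {2, 3, 4, 5, 6, 7, 8, 9}. Safe: {1, 10}.

columns 1, 10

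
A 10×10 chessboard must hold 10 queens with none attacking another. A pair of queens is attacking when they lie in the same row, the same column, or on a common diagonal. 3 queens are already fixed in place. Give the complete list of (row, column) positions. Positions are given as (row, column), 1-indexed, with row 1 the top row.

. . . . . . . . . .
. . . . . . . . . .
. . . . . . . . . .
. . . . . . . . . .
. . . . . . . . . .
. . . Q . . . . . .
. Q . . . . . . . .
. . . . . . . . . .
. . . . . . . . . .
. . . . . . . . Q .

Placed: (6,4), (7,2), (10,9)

(1,7) (2,5) (3,10) (4,1) (5,6) (6,4) (7,2) (8,8) (9,3) (10,9)

Row 1: attacked by (6,4)→{4,9}; (7,2)→{2,8}; (10,9)→{9}. Safe: 1, 3, 5, 6, 7, 10. Place at column 7.
Row 2: attacked by (1,7)→{6,7,8}; (6,4)→{4,8}; (7,2)→{2,7}; (10,9)→{1,9}. Safe: 3, 5, 10. Place at column 5.
Row 3: attacked by (1,7)→{5,7,9}; (2,5)→{4,5,6}; (6,4)→{1,4,7}; (7,2)→{2,6}; (10,9)→{2,9}. Safe: 3, 8, 10. Place at column 10.
Row 4: attacked by (1,7)→{4,7,10}; (2,5)→{3,5,7}; (3,10)→{9,10}; (6,4)→{2,4,6}; (7,2)→{2,5}; (10,9)→{3,9}. Safe: 1, 8. Place at column 1.
Row 5: attacked by (1,7)→{3,7}; (2,5)→{2,5,8}; (3,10)→{8,10}; (4,1)→{1,2}; (6,4)→{3,4,5}; (7,2)→{2,4}; (10,9)→{4,9}. Safe: 6. Place at column 6.
Row 8: attacked by (1,7)→{7}; (2,5)→{5}; (3,10)→{5,10}; (4,1)→{1,5}; (5,6)→{3,6,9}; (6,4)→{2,4,6}; (7,2)→{1,2,3}; (10,9)→{7,9}. Safe: 8. Place at column 8.
Row 9: attacked by (1,7)→{7}; (2,5)→{5}; (3,10)→{4,10}; (4,1)→{1,6}; (5,6)→{2,6,10}; (6,4)→{1,4,7}; (7,2)→{2,4}; (8,8)→{7,8,9}; (10,9)→{8,9,10}. Safe: 3. Place at column 3.
Columns [7, 5, 10, 1, 6, 4, 2, 8, 3, 9], r−c [-6, -3, -7, 3, -1, 2, 5, 0, 6, 1], r+c [8, 7, 13, 5, 11, 10, 9, 16, 12, 19] are all distinct, so no two queens attack.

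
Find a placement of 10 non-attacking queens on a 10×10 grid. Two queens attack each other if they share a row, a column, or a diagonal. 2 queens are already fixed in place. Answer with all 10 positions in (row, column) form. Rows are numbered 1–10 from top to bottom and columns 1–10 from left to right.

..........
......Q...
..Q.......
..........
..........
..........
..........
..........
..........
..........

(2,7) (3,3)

(1,9) (2,7) (3,3) (4,8) (5,2) (6,5) (7,1) (8,10) (9,4) (10,6)

Row 1: attacked by (2,7)→{6,7,8}; (3,3)→{1,3,5}. Safe: 2, 4, 9, 10. Place at column 9.
Row 4: attacked by (1,9)→{6,9}; (2,7)→{5,7,9}; (3,3)→{2,3,4}. Safe: 1, 8, 10. Place at column 8.
Row 5: attacked by (1,9)→{5,9}; (2,7)→{4,7,10}; (3,3)→{1,3,5}; (4,8)→{7,8,9}. Safe: 2, 6. Place at column 2.
Row 6: attacked by (1,9)→{4,9}; (2,7)→{3,7}; (3,3)→{3,6}; (4,8)→{6,8,10}; (5,2)→{1,2,3}. Safe: 5. Place at column 5.
Row 7: attacked by (1,9)→{3,9}; (2,7)→{2,7}; (3,3)→{3,7}; (4,8)→{5,8}; (5,2)→{2,4}; (6,5)→{4,5,6}. Safe: 1, 10. Place at column 1.
Row 8: attacked by (1,9)→{2,9}; (2,7)→{1,7}; (3,3)→{3,8}; (4,8)→{4,8}; (5,2)→{2,5}; (6,5)→{3,5,7}; (7,1)→{1,2}. Safe: 6, 10. Place at column 10.
Row 9: attacked by (1,9)→{1,9}; (2,7)→{7}; (3,3)→{3,9}; (4,8)→{3,8}; (5,2)→{2,6}; (6,5)→{2,5,8}; (7,1)→{1,3}; (8,10)→{9,10}. Safe: 4. Place at column 4.
Row 10: attacked by (1,9)→{9}; (2,7)→{7}; (3,3)→{3,10}; (4,8)→{2,8}; (5,2)→{2,7}; (6,5)→{1,5,9}; (7,1)→{1,4}; (8,10)→{8,10}; (9,4)→{3,4,5}. Safe: 6. Place at column 6.
Columns [9, 7, 3, 8, 2, 5, 1, 10, 4, 6], r−c [-8, -5, 0, -4, 3, 1, 6, -2, 5, 4], r+c [10, 9, 6, 12, 7, 11, 8, 18, 13, 16] are all distinct, so no two queens attack.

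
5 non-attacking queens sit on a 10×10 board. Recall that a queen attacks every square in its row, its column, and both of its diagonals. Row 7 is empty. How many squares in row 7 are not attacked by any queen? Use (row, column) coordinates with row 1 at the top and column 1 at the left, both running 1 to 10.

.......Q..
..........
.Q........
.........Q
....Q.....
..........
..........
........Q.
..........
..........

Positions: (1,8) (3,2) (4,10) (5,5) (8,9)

2

(1,8) attacks row 7 at column 8 and diagonals 2.
(3,2) attacks row 7 at column 2 and diagonals 6.
(4,10) attacks row 7 at column 10 and diagonals 7.
(5,5) attacks row 7 at column 5 and diagonals 3, 7.
(8,9) attacks row 7 at column 9 and diagonals 8, 10.
Attacked columns: {2, 3, 5, 6, 7, 8, 9, 10}. Safe: {1, 4}.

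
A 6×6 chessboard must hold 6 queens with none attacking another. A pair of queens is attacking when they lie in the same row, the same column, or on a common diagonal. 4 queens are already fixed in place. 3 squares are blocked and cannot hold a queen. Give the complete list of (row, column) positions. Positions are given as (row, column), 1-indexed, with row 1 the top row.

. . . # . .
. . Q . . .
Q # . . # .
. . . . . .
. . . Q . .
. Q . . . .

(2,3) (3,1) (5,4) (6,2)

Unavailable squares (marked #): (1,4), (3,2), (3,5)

(1,5) (2,3) (3,1) (4,6) (5,4) (6,2)

Row 1: attacked by (2,3)→{2,3,4}; (3,1)→{1,3}; (5,4)→{4}; (6,2)→{2}. Blocked: 4. Safe: 5, 6. Place at column 5.
Row 4: attacked by (1,5)→{2,5}; (2,3)→{1,3,5}; (3,1)→{1,2}; (5,4)→{3,4,5}; (6,2)→{2,4}. Safe: 6. Place at column 6.
Columns [5, 3, 1, 6, 4, 2], r−c [-4, -1, 2, -2, 1, 4], r+c [6, 5, 4, 10, 9, 8] are all distinct, so no two queens attack.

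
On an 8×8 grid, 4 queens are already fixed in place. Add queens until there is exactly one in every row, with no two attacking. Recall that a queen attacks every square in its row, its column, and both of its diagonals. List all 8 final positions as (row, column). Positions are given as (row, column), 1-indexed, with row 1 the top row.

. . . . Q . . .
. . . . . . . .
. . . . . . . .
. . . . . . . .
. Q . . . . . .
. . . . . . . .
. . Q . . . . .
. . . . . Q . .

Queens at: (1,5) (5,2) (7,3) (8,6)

(1,5) (2,1) (3,8) (4,4) (5,2) (6,7) (7,3) (8,6)

Row 2: attacked by (1,5)→{4,5,6}; (5,2)→{2,5}; (7,3)→{3,8}; (8,6)→{6}. Safe: 1, 7. Place at column 1.
Row 3: attacked by (1,5)→{3,5,7}; (2,1)→{1,2}; (5,2)→{2,4}; (7,3)→{3,7}; (8,6)→{1,6}. Safe: 8. Place at column 8.
Row 4: attacked by (1,5)→{2,5,8}; (2,1)→{1,3}; (3,8)→{7,8}; (5,2)→{1,2,3}; (7,3)→{3,6}; (8,6)→{2,6}. Safe: 4. Place at column 4.
Row 6: attacked by (1,5)→{5}; (2,1)→{1,5}; (3,8)→{5,8}; (4,4)→{2,4,6}; (5,2)→{1,2,3}; (7,3)→{2,3,4}; (8,6)→{4,6,8}. Safe: 7. Place at column 7.
Columns [5, 1, 8, 4, 2, 7, 3, 6], r−c [-4, 1, -5, 0, 3, -1, 4, 2], r+c [6, 3, 11, 8, 7, 13, 10, 14] are all distinct, so no two queens attack.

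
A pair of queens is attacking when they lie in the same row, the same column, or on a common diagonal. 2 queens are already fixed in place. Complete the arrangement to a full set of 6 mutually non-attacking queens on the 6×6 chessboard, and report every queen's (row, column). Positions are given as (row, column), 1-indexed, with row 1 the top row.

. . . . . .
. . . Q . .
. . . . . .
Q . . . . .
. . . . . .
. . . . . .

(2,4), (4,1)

(1,2) (2,4) (3,6) (4,1) (5,3) (6,5)

Row 1: attacked by (2,4)→{3,4,5}; (4,1)→{1,4}. Safe: 2, 6. Place at column 2.
Row 3: attacked by (1,2)→{2,4}; (2,4)→{3,4,5}; (4,1)→{1,2}. Safe: 6. Place at column 6.
Row 5: attacked by (1,2)→{2,6}; (2,4)→{1,4}; (3,6)→{4,6}; (4,1)→{1,2}. Safe: 3, 5. Place at column 3.
Row 6: attacked by (1,2)→{2}; (2,4)→{4}; (3,6)→{3,6}; (4,1)→{1,3}; (5,3)→{2,3,4}. Safe: 5. Place at column 5.
Columns [2, 4, 6, 1, 3, 5], r−c [-1, -2, -3, 3, 2, 1], r+c [3, 6, 9, 5, 8, 11] are all distinct, so no two queens attack.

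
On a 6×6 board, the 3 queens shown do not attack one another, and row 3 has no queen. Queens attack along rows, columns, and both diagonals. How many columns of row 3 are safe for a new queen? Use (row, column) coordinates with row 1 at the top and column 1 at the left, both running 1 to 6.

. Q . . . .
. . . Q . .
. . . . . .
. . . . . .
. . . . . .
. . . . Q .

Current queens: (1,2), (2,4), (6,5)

2

(1,2) attacks row 3 at column 2 and diagonals 4.
(2,4) attacks row 3 at column 4 and diagonals 3, 5.
(6,5) attacks row 3 at column 5 and diagonals 2.
Attacked columns: {2, 3, 4, 5}. Safe: {1, 6}.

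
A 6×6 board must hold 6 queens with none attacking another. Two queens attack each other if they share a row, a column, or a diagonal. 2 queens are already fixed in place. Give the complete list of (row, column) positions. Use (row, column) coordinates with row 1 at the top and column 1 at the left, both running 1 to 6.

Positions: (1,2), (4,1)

(1,2) (2,4) (3,6) (4,1) (5,3) (6,5)

Row 2: attacked by (1,2)→{1,2,3}; (4,1)→{1,3}. Safe: 4, 5, 6. Place at column 4.
Row 3: attacked by (1,2)→{2,4}; (2,4)→{3,4,5}; (4,1)→{1,2}. Safe: 6. Place at column 6.
Row 5: attacked by (1,2)→{2,6}; (2,4)→{1,4}; (3,6)→{4,6}; (4,1)→{1,2}. Safe: 3, 5. Place at column 3.
Row 6: attacked by (1,2)→{2}; (2,4)→{4}; (3,6)→{3,6}; (4,1)→{1,3}; (5,3)→{2,3,4}. Safe: 5. Place at column 5.
Columns [2, 4, 6, 1, 3, 5], r−c [-1, -2, -3, 3, 2, 1], r+c [3, 6, 9, 5, 8, 11] are all distinct, so no two queens attack.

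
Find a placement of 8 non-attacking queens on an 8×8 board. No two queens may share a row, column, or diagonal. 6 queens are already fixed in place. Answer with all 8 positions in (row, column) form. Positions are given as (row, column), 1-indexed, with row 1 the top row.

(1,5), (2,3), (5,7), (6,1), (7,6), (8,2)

(1,5) (2,3) (3,8) (4,4) (5,7) (6,1) (7,6) (8,2)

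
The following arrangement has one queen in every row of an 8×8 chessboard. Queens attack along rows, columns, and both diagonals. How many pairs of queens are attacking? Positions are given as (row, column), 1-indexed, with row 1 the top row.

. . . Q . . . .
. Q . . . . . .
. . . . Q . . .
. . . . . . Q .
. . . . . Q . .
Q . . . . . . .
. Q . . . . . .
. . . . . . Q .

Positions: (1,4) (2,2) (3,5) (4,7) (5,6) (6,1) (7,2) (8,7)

Same column: (2,2)–(7,2) (column 2); (4,7)–(8,7) (column 7).
Same diagonal: (1,4)–(4,7) (|1−4| = |4−7| = 3); (4,7)–(5,6) (|4−5| = |7−6| = 1); (6,1)–(7,2) (|6−7| = |1−2| = 1).
Total attacking pairs: 5.

5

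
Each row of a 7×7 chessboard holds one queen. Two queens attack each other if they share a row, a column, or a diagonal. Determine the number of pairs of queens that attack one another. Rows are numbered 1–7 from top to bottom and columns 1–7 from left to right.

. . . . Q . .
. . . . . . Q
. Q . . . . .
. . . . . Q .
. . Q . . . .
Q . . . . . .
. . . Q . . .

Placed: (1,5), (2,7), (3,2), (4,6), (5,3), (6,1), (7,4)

0

All columns are distinct and no two queens satisfy |Δrow| = |Δcol|, so no pair attacks.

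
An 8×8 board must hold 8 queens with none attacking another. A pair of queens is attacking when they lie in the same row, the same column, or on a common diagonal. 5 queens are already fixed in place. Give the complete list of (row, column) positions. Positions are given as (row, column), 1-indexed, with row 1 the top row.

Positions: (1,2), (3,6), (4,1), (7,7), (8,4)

(1,2) (2,8) (3,6) (4,1) (5,3) (6,5) (7,7) (8,4)

Row 2: attacked by (1,2)→{1,2,3}; (3,6)→{5,6,7}; (4,1)→{1,3}; (7,7)→{2,7}; (8,4)→{4}. Safe: 8. Place at column 8.
Row 5: attacked by (1,2)→{2,6}; (2,8)→{5,8}; (3,6)→{4,6,8}; (4,1)→{1,2}; (7,7)→{5,7}; (8,4)→{1,4,7}. Safe: 3. Place at column 3.
Row 6: attacked by (1,2)→{2,7}; (2,8)→{4,8}; (3,6)→{3,6}; (4,1)→{1,3}; (5,3)→{2,3,4}; (7,7)→{6,7,8}; (8,4)→{2,4,6}. Safe: 5. Place at column 5.
Columns [2, 8, 6, 1, 3, 5, 7, 4], r−c [-1, -6, -3, 3, 2, 1, 0, 4], r+c [3, 10, 9, 5, 8, 11, 14, 12] are all distinct, so no two queens attack.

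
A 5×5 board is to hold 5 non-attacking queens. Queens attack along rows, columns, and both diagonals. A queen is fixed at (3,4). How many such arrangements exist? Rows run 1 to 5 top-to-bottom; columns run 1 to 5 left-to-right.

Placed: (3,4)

Branch on row 1: col 1 → 0; col 3 → 1; col 5 → 1.
Sum: 0 + 1 + 1 = 2.

2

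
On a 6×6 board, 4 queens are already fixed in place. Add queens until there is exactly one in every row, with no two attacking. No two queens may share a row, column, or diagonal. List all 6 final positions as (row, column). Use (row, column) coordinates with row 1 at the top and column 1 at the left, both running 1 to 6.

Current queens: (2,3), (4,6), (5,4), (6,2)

(1,5) (2,3) (3,1) (4,6) (5,4) (6,2)

Row 1: attacked by (2,3)→{2,3,4}; (4,6)→{3,6}; (5,4)→{4}; (6,2)→{2}. Safe: 1, 5. Place at column 5.
Row 3: attacked by (1,5)→{3,5}; (2,3)→{2,3,4}; (4,6)→{5,6}; (5,4)→{2,4,6}; (6,2)→{2,5}. Safe: 1. Place at column 1.
Columns [5, 3, 1, 6, 4, 2], r−c [-4, -1, 2, -2, 1, 4], r+c [6, 5, 4, 10, 9, 8] are all distinct, so no two queens attack.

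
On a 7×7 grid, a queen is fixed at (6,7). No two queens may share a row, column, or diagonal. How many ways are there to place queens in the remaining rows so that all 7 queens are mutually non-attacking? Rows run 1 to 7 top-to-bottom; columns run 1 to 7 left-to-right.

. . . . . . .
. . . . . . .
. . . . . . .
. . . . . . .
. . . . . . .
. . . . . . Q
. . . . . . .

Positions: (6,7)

Branch on row 1: col 1 → 1; col 3 → 2; col 4 → 2; col 5 → 1; col 6 → 1.
Sum: 1 + 2 + 2 + 1 + 1 = 7.

7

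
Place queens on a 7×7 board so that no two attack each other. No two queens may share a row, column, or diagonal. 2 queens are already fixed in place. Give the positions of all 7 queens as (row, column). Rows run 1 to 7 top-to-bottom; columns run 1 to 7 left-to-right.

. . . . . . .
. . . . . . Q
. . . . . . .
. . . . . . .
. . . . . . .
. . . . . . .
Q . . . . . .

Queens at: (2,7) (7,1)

Row 1: attacked by (2,7)→{6,7}; (7,1)→{1,7}. Safe: 2, 3, 4, 5. Place at column 4.
Row 3: attacked by (1,4)→{2,4,6}; (2,7)→{6,7}; (7,1)→{1,5}. Safe: 3. Place at column 3.
Row 4: attacked by (1,4)→{1,4,7}; (2,7)→{5,7}; (3,3)→{2,3,4}; (7,1)→{1,4}. Safe: 6. Place at column 6.
Row 5: attacked by (1,4)→{4}; (2,7)→{4,7}; (3,3)→{1,3,5}; (4,6)→{5,6,7}; (7,1)→{1,3}. Safe: 2. Place at column 2.
Row 6: attacked by (1,4)→{4}; (2,7)→{3,7}; (3,3)→{3,6}; (4,6)→{4,6}; (5,2)→{1,2,3}; (7,1)→{1,2}. Safe: 5. Place at column 5.
Columns [4, 7, 3, 6, 2, 5, 1], r−c [-3, -5, 0, -2, 3, 1, 6], r+c [5, 9, 6, 10, 7, 11, 8] are all distinct, so no two queens attack.

(1,4) (2,7) (3,3) (4,6) (5,2) (6,5) (7,1)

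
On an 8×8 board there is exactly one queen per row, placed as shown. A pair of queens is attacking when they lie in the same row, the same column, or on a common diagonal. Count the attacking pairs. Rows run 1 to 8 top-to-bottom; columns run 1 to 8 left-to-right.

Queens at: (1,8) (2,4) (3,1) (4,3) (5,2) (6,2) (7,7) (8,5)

Same column: (5,2)–(6,2) (column 2).
Same diagonal: (4,3)–(5,2) (|4−5| = |3−2| = 1); (5,2)–(8,5) (|5−8| = |2−5| = 3).
Total attacking pairs: 3.

3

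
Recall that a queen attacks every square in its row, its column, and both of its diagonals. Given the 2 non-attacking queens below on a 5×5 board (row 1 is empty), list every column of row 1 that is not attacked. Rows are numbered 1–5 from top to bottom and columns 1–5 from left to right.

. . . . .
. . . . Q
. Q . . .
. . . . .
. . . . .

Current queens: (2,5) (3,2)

(2,5) attacks row 1 at column 5 and diagonals 4.
(3,2) attacks row 1 at column 2 and diagonals 4.
Attacked columns: {2, 4, 5}. Safe: {1, 3}.

columns 1, 3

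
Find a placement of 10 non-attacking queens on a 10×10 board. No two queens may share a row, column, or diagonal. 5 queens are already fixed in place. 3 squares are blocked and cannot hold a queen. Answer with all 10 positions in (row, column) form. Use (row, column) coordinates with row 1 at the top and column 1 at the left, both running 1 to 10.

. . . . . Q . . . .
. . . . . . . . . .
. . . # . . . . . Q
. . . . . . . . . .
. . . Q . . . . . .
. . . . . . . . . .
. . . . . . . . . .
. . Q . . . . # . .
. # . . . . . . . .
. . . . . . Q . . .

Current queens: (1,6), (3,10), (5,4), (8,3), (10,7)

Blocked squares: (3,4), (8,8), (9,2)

(1,6) (2,8) (3,10) (4,2) (5,4) (6,9) (7,1) (8,3) (9,5) (10,7)

Row 2: attacked by (1,6)→{5,6,7}; (3,10)→{9,10}; (5,4)→{1,4,7}; (8,3)→{3,9}; (10,7)→{7}. Safe: 2, 8. Place at column 8.
Row 4: attacked by (1,6)→{3,6,9}; (2,8)→{6,8,10}; (3,10)→{9,10}; (5,4)→{3,4,5}; (8,3)→{3,7}; (10,7)→{1,7}. Safe: 2. Place at column 2.
Row 6: attacked by (1,6)→{1,6}; (2,8)→{4,8}; (3,10)→{7,10}; (4,2)→{2,4}; (5,4)→{3,4,5}; (8,3)→{1,3,5}; (10,7)→{3,7}. Safe: 9. Place at column 9.
Row 7: attacked by (1,6)→{6}; (2,8)→{3,8}; (3,10)→{6,10}; (4,2)→{2,5}; (5,4)→{2,4,6}; (6,9)→{8,9,10}; (8,3)→{2,3,4}; (10,7)→{4,7,10}. Safe: 1. Place at column 1.
Row 9: attacked by (1,6)→{6}; (2,8)→{1,8}; (3,10)→{4,10}; (4,2)→{2,7}; (5,4)→{4,8}; (6,9)→{6,9}; (7,1)→{1,3}; (8,3)→{2,3,4}; (10,7)→{6,7,8}. Blocked: 2. Safe: 5. Place at column 5.
Columns [6, 8, 10, 2, 4, 9, 1, 3, 5, 7], r−c [-5, -6, -7, 2, 1, -3, 6, 5, 4, 3], r+c [7, 10, 13, 6, 9, 15, 8, 11, 14, 17] are all distinct, so no two queens attack.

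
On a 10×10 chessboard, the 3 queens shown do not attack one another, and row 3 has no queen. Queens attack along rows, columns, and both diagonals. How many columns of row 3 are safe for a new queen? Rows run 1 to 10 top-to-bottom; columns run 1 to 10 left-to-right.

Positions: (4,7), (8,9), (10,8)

4

(4,7) attacks row 3 at column 7 and diagonals 6, 8.
(8,9) attacks row 3 at column 9 and diagonals 4.
(10,8) attacks row 3 at column 8 and diagonals 1.
Attacked columns: {1, 4, 6, 7, 8, 9}. Safe: {2, 3, 5, 10}.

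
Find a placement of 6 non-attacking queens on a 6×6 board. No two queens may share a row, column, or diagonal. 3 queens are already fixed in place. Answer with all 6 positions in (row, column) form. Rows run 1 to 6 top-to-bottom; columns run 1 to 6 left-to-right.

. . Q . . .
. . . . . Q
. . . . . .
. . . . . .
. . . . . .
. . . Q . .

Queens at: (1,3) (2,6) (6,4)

(1,3) (2,6) (3,2) (4,5) (5,1) (6,4)

Row 3: attacked by (1,3)→{1,3,5}; (2,6)→{5,6}; (6,4)→{1,4}. Safe: 2. Place at column 2.
Row 4: attacked by (1,3)→{3,6}; (2,6)→{4,6}; (3,2)→{1,2,3}; (6,4)→{2,4,6}. Safe: 5. Place at column 5.
Row 5: attacked by (1,3)→{3}; (2,6)→{3,6}; (3,2)→{2,4}; (4,5)→{4,5,6}; (6,4)→{3,4,5}. Safe: 1. Place at column 1.
Columns [3, 6, 2, 5, 1, 4], r−c [-2, -4, 1, -1, 4, 2], r+c [4, 8, 5, 9, 6, 10] are all distinct, so no two queens attack.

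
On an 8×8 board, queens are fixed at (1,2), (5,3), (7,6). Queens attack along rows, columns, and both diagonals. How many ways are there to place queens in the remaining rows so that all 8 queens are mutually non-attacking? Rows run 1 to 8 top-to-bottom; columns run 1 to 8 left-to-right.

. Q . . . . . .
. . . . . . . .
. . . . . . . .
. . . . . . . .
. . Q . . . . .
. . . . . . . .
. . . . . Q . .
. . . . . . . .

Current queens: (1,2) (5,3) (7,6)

Branch on row 2: col 4 → 0; col 5 → 1; col 7 → 0; col 8 → 0.
Sum: 0 + 1 + 0 + 0 = 1.

1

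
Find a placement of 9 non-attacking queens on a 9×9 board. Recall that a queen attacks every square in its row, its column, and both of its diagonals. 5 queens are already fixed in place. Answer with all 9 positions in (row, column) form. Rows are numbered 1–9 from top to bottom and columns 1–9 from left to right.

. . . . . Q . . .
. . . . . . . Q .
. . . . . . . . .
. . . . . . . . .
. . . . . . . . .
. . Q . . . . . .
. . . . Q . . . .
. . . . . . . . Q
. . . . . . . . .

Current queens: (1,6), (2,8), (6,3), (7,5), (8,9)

Row 3: attacked by (1,6)→{4,6,8}; (2,8)→{7,8,9}; (6,3)→{3,6}; (7,5)→{1,5,9}; (8,9)→{4,9}. Safe: 2. Place at column 2.
Row 4: attacked by (1,6)→{3,6,9}; (2,8)→{6,8}; (3,2)→{1,2,3}; (6,3)→{1,3,5}; (7,5)→{2,5,8}; (8,9)→{5,9}. Safe: 4, 7. Place at column 7.
Row 5: attacked by (1,6)→{2,6}; (2,8)→{5,8}; (3,2)→{2,4}; (4,7)→{6,7,8}; (6,3)→{2,3,4}; (7,5)→{3,5,7}; (8,9)→{6,9}. Safe: 1. Place at column 1.
Row 9: attacked by (1,6)→{6}; (2,8)→{1,8}; (3,2)→{2,8}; (4,7)→{2,7}; (5,1)→{1,5}; (6,3)→{3,6}; (7,5)→{3,5,7}; (8,9)→{8,9}. Safe: 4. Place at column 4.
Columns [6, 8, 2, 7, 1, 3, 5, 9, 4], r−c [-5, -6, 1, -3, 4, 3, 2, -1, 5], r+c [7, 10, 5, 11, 6, 9, 12, 17, 13] are all distinct, so no two queens attack.

(1,6) (2,8) (3,2) (4,7) (5,1) (6,3) (7,5) (8,9) (9,4)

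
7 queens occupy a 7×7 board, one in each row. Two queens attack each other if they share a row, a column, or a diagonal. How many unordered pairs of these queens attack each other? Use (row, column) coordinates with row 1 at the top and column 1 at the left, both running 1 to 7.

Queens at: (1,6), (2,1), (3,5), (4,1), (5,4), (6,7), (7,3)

Same column: (2,1)–(4,1) (column 1).
Same diagonal: (2,1)–(5,4) (|2−5| = |1−4| = 3).
Total attacking pairs: 2.

2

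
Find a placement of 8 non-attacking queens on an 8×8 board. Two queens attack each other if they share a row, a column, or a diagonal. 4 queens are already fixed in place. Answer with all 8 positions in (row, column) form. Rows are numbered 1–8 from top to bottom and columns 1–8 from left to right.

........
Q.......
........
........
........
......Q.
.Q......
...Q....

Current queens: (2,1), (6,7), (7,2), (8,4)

Row 1: attacked by (2,1)→{1,2}; (6,7)→{2,7}; (7,2)→{2,8}; (8,4)→{4}. Safe: 3, 5, 6. Place at column 5.
Row 3: attacked by (1,5)→{3,5,7}; (2,1)→{1,2}; (6,7)→{4,7}; (7,2)→{2,6}; (8,4)→{4}. Safe: 8. Place at column 8.
Row 4: attacked by (1,5)→{2,5,8}; (2,1)→{1,3}; (3,8)→{7,8}; (6,7)→{5,7}; (7,2)→{2,5}; (8,4)→{4,8}. Safe: 6. Place at column 6.
Row 5: attacked by (1,5)→{1,5}; (2,1)→{1,4}; (3,8)→{6,8}; (4,6)→{5,6,7}; (6,7)→{6,7,8}; (7,2)→{2,4}; (8,4)→{1,4,7}. Safe: 3. Place at column 3.
Columns [5, 1, 8, 6, 3, 7, 2, 4], r−c [-4, 1, -5, -2, 2, -1, 5, 4], r+c [6, 3, 11, 10, 8, 13, 9, 12] are all distinct, so no two queens attack.

(1,5) (2,1) (3,8) (4,6) (5,3) (6,7) (7,2) (8,4)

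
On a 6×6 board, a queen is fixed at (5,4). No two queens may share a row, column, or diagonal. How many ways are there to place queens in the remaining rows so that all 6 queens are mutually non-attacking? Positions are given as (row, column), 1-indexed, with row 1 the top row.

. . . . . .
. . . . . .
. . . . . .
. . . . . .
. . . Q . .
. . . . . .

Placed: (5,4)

1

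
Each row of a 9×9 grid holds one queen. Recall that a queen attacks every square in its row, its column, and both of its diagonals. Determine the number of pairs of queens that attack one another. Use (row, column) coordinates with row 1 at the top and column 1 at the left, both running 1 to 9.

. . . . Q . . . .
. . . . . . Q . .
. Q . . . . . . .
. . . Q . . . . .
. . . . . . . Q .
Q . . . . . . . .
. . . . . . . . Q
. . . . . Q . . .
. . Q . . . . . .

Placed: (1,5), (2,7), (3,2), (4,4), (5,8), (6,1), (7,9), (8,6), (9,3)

0

All columns are distinct and no two queens satisfy |Δrow| = |Δcol|, so no pair attacks.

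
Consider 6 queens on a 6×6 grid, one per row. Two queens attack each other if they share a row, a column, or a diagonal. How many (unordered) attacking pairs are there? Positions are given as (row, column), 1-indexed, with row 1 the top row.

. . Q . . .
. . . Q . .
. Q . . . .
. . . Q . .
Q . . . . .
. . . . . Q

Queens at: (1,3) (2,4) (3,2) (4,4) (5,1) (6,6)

Same column: (2,4)–(4,4) (column 4).
Same diagonal: (1,3)–(2,4) (|1−2| = |3−4| = 1); (2,4)–(5,1) (|2−5| = |4−1| = 3); (4,4)–(6,6) (|4−6| = |4−6| = 2).
Total attacking pairs: 4.

4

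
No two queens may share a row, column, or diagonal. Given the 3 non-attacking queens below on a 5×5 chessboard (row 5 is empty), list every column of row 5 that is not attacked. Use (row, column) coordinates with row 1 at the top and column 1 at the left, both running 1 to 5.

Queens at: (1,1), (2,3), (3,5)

(1,1) attacks row 5 at column 1 and diagonals 5.
(2,3) attacks row 5 at column 3.
(3,5) attacks row 5 at column 5 and diagonals 3.
Attacked columns: {1, 3, 5}. Safe: {2, 4}.

columns 2, 4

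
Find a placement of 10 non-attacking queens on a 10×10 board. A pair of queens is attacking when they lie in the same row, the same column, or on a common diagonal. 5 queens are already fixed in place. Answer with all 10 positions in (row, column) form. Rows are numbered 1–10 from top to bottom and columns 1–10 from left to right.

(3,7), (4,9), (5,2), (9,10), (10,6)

Row 1: attacked by (3,7)→{5,7,9}; (4,9)→{6,9}; (5,2)→{2,6}; (9,10)→{2,10}; (10,6)→{6}. Safe: 1, 3, 4, 8. Place at column 4.
Row 2: attacked by (1,4)→{3,4,5}; (3,7)→{6,7,8}; (4,9)→{7,9}; (5,2)→{2,5}; (9,10)→{3,10}; (10,6)→{6}. Safe: 1. Place at column 1.
Row 6: attacked by (1,4)→{4,9}; (2,1)→{1,5}; (3,7)→{4,7,10}; (4,9)→{7,9}; (5,2)→{1,2,3}; (9,10)→{7,10}; (10,6)→{2,6,10}. Safe: 8. Place at column 8.
Row 7: attacked by (1,4)→{4,10}; (2,1)→{1,6}; (3,7)→{3,7}; (4,9)→{6,9}; (5,2)→{2,4}; (6,8)→{7,8,9}; (9,10)→{8,10}; (10,6)→{3,6,9}. Safe: 5. Place at column 5.
Row 8: attacked by (1,4)→{4}; (2,1)→{1,7}; (3,7)→{2,7}; (4,9)→{5,9}; (5,2)→{2,5}; (6,8)→{6,8,10}; (7,5)→{4,5,6}; (9,10)→{9,10}; (10,6)→{4,6,8}. Safe: 3. Place at column 3.
Columns [4, 1, 7, 9, 2, 8, 5, 3, 10, 6], r−c [-3, 1, -4, -5, 3, -2, 2, 5, -1, 4], r+c [5, 3, 10, 13, 7, 14, 12, 11, 19, 16] are all distinct, so no two queens attack.

(1,4) (2,1) (3,7) (4,9) (5,2) (6,8) (7,5) (8,3) (9,10) (10,6)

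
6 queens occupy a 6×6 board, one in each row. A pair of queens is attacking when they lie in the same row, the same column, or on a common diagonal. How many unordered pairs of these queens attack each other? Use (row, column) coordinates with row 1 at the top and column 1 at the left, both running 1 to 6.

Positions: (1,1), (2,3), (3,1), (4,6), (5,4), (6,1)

3

Same column: (1,1)–(3,1) (column 1); (1,1)–(6,1) (column 1); (3,1)–(6,1) (column 1).
Total attacking pairs: 3.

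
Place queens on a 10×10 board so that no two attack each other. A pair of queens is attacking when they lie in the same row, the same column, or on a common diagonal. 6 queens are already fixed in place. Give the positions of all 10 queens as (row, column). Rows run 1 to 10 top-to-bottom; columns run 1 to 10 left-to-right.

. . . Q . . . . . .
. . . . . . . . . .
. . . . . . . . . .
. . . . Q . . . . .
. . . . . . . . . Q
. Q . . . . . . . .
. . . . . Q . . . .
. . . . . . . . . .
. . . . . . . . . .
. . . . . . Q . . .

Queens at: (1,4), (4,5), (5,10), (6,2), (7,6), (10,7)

(1,4) (2,8) (3,1) (4,5) (5,10) (6,2) (7,6) (8,3) (9,9) (10,7)

Row 2: attacked by (1,4)→{3,4,5}; (4,5)→{3,5,7}; (5,10)→{7,10}; (6,2)→{2,6}; (7,6)→{1,6}; (10,7)→{7}. Safe: 8, 9. Place at column 8.
Row 3: attacked by (1,4)→{2,4,6}; (2,8)→{7,8,9}; (4,5)→{4,5,6}; (5,10)→{8,10}; (6,2)→{2,5}; (7,6)→{2,6,10}; (10,7)→{7}. Safe: 1, 3. Place at column 1.
Row 8: attacked by (1,4)→{4}; (2,8)→{2,8}; (3,1)→{1,6}; (4,5)→{1,5,9}; (5,10)→{7,10}; (6,2)→{2,4}; (7,6)→{5,6,7}; (10,7)→{5,7,9}. Safe: 3. Place at column 3.
Row 9: attacked by (1,4)→{4}; (2,8)→{1,8}; (3,1)→{1,7}; (4,5)→{5,10}; (5,10)→{6,10}; (6,2)→{2,5}; (7,6)→{4,6,8}; (8,3)→{2,3,4}; (10,7)→{6,7,8}. Safe: 9. Place at column 9.
Columns [4, 8, 1, 5, 10, 2, 6, 3, 9, 7], r−c [-3, -6, 2, -1, -5, 4, 1, 5, 0, 3], r+c [5, 10, 4, 9, 15, 8, 13, 11, 18, 17] are all distinct, so no two queens attack.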